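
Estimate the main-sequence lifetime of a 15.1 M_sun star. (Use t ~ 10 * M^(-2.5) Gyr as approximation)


t = 10 * M^(-2.5) = 10 * 15.1^(-2.5) = 0.0113

0.0113 Gyr


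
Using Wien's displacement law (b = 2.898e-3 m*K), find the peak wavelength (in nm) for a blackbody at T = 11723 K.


lam_max = b / T = 2.898e-3 / 11723 = 2.472e-07 m = 247.2063 nm

247.2063 nm


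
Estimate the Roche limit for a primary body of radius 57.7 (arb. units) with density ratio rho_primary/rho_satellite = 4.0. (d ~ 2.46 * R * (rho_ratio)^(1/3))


d_Roche = 2.46 * 57.7 * 4.0^(1/3) = 225.3189

225.3189


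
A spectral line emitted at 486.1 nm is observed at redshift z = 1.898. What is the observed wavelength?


lam_obs = lam_emit * (1 + z) = 486.1 * (1 + 1.898) = 1408.7178

1408.7178 nm


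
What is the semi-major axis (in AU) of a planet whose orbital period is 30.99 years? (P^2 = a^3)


a = P^(2/3) = 30.99^(2/3) = 9.8662

9.8662 AU


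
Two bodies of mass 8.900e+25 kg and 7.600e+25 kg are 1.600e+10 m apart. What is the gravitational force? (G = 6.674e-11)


F = G*m1*m2/r^2 = 6.674e-11 * 8.900e+25 * 7.600e+25 / (1.600e+10)^2 = 6.674e-11 * 6.764e+51 / 2.560e+20 = 1.763e+21

1.763e+21 N


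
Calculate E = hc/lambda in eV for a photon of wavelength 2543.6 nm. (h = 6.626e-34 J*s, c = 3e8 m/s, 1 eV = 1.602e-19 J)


E = hc/lambda = 6.626e-34 * 3e8 / 2.544e-06 = 7.815e-20 J = 0.4878 eV

0.4878 eV


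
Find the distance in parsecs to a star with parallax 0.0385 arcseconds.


d = 1/p = 1/0.0385 = 25.974

25.974 pc


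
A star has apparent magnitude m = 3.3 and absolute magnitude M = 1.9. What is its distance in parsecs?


d = 10^((m - M + 5)/5) = 10^((3.3 - 1.9 + 5)/5) = 19.0546

19.0546 pc


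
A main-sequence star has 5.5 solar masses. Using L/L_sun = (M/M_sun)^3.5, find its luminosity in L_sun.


L/L_sun = (M/M_sun)^3.5 = 5.5^3.5 = 390.184

390.184 L_sun


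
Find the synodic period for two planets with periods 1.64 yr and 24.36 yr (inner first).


1/P_syn = |1/P1 - 1/P2| = |1/1.64 - 1/24.36| => P_syn = 1.7584

1.7584 years


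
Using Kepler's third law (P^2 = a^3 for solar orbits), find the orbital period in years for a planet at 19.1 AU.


P = a^(3/2) = 19.1^1.5 = 83.4738

83.4738 years


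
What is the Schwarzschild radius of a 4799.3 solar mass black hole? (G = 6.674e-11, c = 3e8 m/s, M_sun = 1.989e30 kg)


M = 4799.3 * 1.989e30 kg = 9.5458077e+33 kg. rs = 2GM/c^2 = 2 * 6.674e-11 * 9.5458077e+33 / (3e8)^2 = 1.416e+07

1.416e+07 m


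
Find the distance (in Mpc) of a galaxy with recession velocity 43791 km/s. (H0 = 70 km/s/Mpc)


d = v / H0 = 43791 / 70 = 625.5857

625.5857 Mpc


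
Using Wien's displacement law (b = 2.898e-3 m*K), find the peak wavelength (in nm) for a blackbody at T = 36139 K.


lam_max = b / T = 2.898e-3 / 36139 = 8.019e-08 m = 80.1904 nm

80.1904 nm


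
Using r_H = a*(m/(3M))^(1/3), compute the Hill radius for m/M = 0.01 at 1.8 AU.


r_H = a * (m/3M)^(1/3) = 1.8 * (0.01/3)^(1/3) = 0.2689

0.2689 AU


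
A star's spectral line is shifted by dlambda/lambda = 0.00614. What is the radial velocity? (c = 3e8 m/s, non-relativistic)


v = (dlambda/lambda) * c = 0.00614 * 3e8 = 1.842e+06

1.842e+06 m/s


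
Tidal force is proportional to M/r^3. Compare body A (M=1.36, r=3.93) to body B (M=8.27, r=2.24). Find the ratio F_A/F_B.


Ratio = (M1/r1^3) / (M2/r2^3) = (1.36/3.93^3) / (8.27/2.24^3) = 0.0305

0.0305


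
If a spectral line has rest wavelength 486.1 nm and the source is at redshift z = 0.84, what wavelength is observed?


lam_obs = lam_emit * (1 + z) = 486.1 * (1 + 0.84) = 894.424

894.424 nm


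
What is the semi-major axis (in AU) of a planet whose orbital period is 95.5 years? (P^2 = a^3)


a = P^(2/3) = 95.5^(2/3) = 20.8931

20.8931 AU


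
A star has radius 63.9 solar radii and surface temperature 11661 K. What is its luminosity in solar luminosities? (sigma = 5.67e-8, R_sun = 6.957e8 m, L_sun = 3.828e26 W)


R = 63.9 * 6.957e8 m = 4.445523e+10 m. L = 4*pi*R^2*sigma*T^4 = 4*pi*(4.445523e+10)^2 * 5.67e-8 * 11661^4 = 2.60364535e+31 W. L/L_sun = 2.60364535e+31 / 3.828e26 = 68015.8137

68015.8137 L_sun


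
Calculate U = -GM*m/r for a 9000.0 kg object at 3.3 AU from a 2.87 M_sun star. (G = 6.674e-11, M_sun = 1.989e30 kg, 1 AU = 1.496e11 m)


M = 2.87 * 1.989e30 kg = 5.70843e+30 kg; r = 3.3 AU * 1.496e11 m/AU = 4.9368e+11 m. U = -GM*m/r = -(6.674e-11 * 5.70843e+30 * 9000.0) / 4.9368e+11 = -6.945e+12

-6.945e+12 J


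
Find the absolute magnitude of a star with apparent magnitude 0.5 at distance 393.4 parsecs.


M = m - 5*log10(d) + 5 = 0.5 - 5*log10(393.4) + 5 = -7.4742

-7.4742


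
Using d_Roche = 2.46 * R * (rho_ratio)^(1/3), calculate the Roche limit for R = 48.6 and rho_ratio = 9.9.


d_Roche = 2.46 * 48.6 * 9.9^(1/3) = 256.7141

256.7141


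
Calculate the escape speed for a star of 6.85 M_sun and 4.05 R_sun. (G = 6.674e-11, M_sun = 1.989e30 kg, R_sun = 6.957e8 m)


M = 6.85 * 1.989e30 kg = 1.362465e+31 kg; R = 4.05 * 6.957e8 m = 2.817585e+09 m. v_esc = sqrt(2GM/R) = sqrt(2 * 6.674e-11 * 1.362465e+31 / 2.817585e+09) = 803400.8058

803400.8058 m/s


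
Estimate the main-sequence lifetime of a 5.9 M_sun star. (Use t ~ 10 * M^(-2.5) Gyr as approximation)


t = 10 * M^(-2.5) = 10 * 5.9^(-2.5) = 0.1183

0.1183 Gyr


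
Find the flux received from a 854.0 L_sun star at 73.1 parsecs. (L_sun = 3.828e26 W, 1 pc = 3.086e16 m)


F = L / (4*pi*d^2) = 3.269e+29 / (4*pi*(2.256e+18)^2) = 5.112e-09

5.112e-09 W/m^2


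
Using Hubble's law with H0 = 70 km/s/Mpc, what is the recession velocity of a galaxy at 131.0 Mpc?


v = H0 * d = 70 * 131.0 = 9170.0

9170.0 km/s


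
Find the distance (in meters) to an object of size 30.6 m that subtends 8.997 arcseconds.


D = size / theta_rad, theta_rad = 8.997 * pi/(180*3600) = 4.362e-05, D = 701534.186

701534.186 m


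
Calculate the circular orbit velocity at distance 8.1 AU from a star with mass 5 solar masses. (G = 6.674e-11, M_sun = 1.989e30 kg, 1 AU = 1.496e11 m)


v = sqrt(GM/r) = sqrt(6.674e-11 * 9.945e+30 / 1.212e+12) = 23403.8437

23403.8437 m/s


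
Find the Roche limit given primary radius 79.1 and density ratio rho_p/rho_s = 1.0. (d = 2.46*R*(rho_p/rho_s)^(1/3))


d_Roche = 2.46 * 79.1 * 1.0^(1/3) = 194.586

194.586


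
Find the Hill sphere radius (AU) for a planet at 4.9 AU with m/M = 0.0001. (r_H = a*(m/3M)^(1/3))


r_H = a * (m/3M)^(1/3) = 4.9 * (0.0001/3)^(1/3) = 0.1577

0.1577 AU


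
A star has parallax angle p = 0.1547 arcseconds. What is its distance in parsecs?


d = 1/p = 1/0.1547 = 6.4641

6.4641 pc


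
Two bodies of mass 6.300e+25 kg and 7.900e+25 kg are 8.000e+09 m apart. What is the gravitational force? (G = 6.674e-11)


F = G*m1*m2/r^2 = 6.674e-11 * 6.300e+25 * 7.900e+25 / (8.000e+09)^2 = 6.674e-11 * 4.977e+51 / 6.400e+19 = 5.190e+21

5.190e+21 N


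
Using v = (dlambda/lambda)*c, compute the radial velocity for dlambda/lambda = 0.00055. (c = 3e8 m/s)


v = (dlambda/lambda) * c = 0.00055 * 3e8 = 165000.0

165000.0 m/s


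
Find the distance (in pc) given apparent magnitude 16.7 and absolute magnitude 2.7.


d = 10^((m - M + 5)/5) = 10^((16.7 - 2.7 + 5)/5) = 6309.5734

6309.5734 pc


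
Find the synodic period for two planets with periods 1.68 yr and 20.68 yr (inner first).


1/P_syn = |1/P1 - 1/P2| = |1/1.68 - 1/20.68| => P_syn = 1.8285

1.8285 years


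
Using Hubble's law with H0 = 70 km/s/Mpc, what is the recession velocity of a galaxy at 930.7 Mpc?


v = H0 * d = 70 * 930.7 = 65149.0

65149.0 km/s


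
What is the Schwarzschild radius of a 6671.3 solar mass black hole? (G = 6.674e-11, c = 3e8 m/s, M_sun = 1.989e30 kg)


M = 6671.3 * 1.989e30 kg = 1.32692157e+34 kg. rs = 2GM/c^2 = 2 * 6.674e-11 * 1.32692157e+34 / (3e8)^2 = 1.968e+07

1.968e+07 m


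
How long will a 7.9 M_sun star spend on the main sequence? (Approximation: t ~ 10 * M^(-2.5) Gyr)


t = 10 * M^(-2.5) = 10 * 7.9^(-2.5) = 0.057

0.057 Gyr


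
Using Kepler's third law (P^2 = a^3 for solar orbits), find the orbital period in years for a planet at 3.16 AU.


P = a^(3/2) = 3.16^1.5 = 5.6173

5.6173 years


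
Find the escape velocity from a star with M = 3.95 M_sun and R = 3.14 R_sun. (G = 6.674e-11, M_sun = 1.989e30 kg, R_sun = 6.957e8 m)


M = 3.95 * 1.989e30 kg = 7.85655e+30 kg; R = 3.14 * 6.957e8 m = 2.184498e+09 m. v_esc = sqrt(2GM/R) = sqrt(2 * 6.674e-11 * 7.85655e+30 / 2.184498e+09) = 692864.3445

692864.3445 m/s


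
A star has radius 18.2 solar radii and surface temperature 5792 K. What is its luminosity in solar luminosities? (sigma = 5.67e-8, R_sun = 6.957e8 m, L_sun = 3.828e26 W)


R = 18.2 * 6.957e8 m = 1.266174e+10 m. L = 4*pi*R^2*sigma*T^4 = 4*pi*(1.266174e+10)^2 * 5.67e-8 * 5792^4 = 1.28556464e+29 W. L/L_sun = 1.28556464e+29 / 3.828e26 = 335.8319

335.8319 L_sun


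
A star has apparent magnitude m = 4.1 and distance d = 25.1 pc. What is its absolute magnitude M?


M = m - 5*log10(d) + 5 = 4.1 - 5*log10(25.1) + 5 = 2.1016

2.1016


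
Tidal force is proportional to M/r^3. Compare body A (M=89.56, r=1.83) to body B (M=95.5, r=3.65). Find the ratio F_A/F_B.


Ratio = (M1/r1^3) / (M2/r2^3) = (89.56/1.83^3) / (95.5/3.65^3) = 7.4411

7.4411


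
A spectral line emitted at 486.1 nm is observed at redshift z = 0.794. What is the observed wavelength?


lam_obs = lam_emit * (1 + z) = 486.1 * (1 + 0.794) = 872.0634

872.0634 nm


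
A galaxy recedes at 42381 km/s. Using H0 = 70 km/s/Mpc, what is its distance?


d = v / H0 = 42381 / 70 = 605.4429

605.4429 Mpc


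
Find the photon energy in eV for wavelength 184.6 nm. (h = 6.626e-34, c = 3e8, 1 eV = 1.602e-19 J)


E = hc/lambda = 6.626e-34 * 3e8 / 1.846e-07 = 1.077e-18 J = 6.7217 eV

6.7217 eV


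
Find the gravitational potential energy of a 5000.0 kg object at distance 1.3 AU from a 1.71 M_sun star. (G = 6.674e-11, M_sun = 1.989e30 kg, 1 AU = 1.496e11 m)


M = 1.71 * 1.989e30 kg = 3.40119e+30 kg; r = 1.3 AU * 1.496e11 m/AU = 1.9448e+11 m. U = -GM*m/r = -(6.674e-11 * 3.40119e+30 * 5000.0) / 1.9448e+11 = -5.836e+12

-5.836e+12 J


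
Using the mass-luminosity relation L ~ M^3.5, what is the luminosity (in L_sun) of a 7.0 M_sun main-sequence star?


L/L_sun = (M/M_sun)^3.5 = 7.0^3.5 = 907.4927

907.4927 L_sun


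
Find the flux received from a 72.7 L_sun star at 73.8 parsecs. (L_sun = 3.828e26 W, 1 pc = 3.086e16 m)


F = L / (4*pi*d^2) = 2.783e+28 / (4*pi*(2.277e+18)^2) = 4.270e-10

4.270e-10 W/m^2


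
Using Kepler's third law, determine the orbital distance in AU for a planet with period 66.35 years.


a = P^(2/3) = 66.35^(2/3) = 16.3893

16.3893 AU


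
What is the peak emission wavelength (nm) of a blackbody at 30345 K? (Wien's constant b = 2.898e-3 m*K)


lam_max = b / T = 2.898e-3 / 30345 = 9.550e-08 m = 95.5017 nm

95.5017 nm


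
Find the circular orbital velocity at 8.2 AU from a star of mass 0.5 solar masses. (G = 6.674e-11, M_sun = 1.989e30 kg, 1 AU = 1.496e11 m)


v = sqrt(GM/r) = sqrt(6.674e-11 * 9.945e+29 / 1.227e+12) = 7355.6791

7355.6791 m/s


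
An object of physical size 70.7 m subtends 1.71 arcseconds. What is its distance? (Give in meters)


D = size / theta_rad, theta_rad = 1.71 * pi/(180*3600) = 8.290e-06, D = 8.528e+06

8.528e+06 m


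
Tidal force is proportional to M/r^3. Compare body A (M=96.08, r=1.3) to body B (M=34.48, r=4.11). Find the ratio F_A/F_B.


Ratio = (M1/r1^3) / (M2/r2^3) = (96.08/1.3^3) / (34.48/4.11^3) = 88.0564

88.0564


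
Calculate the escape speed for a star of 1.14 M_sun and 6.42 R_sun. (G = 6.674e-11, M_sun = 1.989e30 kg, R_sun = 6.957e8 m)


M = 1.14 * 1.989e30 kg = 2.26746e+30 kg; R = 6.42 * 6.957e8 m = 4.466394e+09 m. v_esc = sqrt(2GM/R) = sqrt(2 * 6.674e-11 * 2.26746e+30 / 4.466394e+09) = 260315.1238

260315.1238 m/s


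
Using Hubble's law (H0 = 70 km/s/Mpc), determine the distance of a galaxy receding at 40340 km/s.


d = v / H0 = 40340 / 70 = 576.2857

576.2857 Mpc


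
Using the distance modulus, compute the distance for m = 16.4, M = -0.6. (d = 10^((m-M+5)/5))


d = 10^((m - M + 5)/5) = 10^((16.4 - -0.6 + 5)/5) = 25118.8643

25118.8643 pc


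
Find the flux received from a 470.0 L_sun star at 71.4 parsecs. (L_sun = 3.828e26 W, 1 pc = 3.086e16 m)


F = L / (4*pi*d^2) = 1.799e+29 / (4*pi*(2.203e+18)^2) = 2.949e-09

2.949e-09 W/m^2


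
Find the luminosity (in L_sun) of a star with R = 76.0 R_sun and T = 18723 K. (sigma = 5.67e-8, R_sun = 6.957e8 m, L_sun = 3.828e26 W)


R = 76.0 * 6.957e8 m = 5.28732e+10 m. L = 4*pi*R^2*sigma*T^4 = 4*pi*(5.28732e+10)^2 * 5.67e-8 * 18723^4 = 2.44774326e+32 W. L/L_sun = 2.44774326e+32 / 3.828e26 = 639431.3636

639431.3636 L_sun


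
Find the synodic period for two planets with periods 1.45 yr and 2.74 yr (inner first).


1/P_syn = |1/P1 - 1/P2| = |1/1.45 - 1/2.74| => P_syn = 3.0798

3.0798 years


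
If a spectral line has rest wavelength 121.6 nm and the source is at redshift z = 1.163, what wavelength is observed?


lam_obs = lam_emit * (1 + z) = 121.6 * (1 + 1.163) = 263.0208

263.0208 nm


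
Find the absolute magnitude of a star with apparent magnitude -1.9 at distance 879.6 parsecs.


M = m - 5*log10(d) + 5 = -1.9 - 5*log10(879.6) + 5 = -11.6214

-11.6214


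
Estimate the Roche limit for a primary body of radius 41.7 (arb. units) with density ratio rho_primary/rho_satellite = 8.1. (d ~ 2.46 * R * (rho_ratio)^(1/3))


d_Roche = 2.46 * 41.7 * 8.1^(1/3) = 206.0153

206.0153


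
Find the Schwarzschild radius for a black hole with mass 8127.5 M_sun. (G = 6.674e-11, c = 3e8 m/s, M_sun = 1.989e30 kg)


M = 8127.5 * 1.989e30 kg = 1.61655975e+34 kg. rs = 2GM/c^2 = 2 * 6.674e-11 * 1.61655975e+34 / (3e8)^2 = 2.398e+07

2.398e+07 m


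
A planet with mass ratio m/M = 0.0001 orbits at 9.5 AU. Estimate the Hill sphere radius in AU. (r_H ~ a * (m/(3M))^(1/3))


r_H = a * (m/3M)^(1/3) = 9.5 * (0.0001/3)^(1/3) = 0.3057

0.3057 AU


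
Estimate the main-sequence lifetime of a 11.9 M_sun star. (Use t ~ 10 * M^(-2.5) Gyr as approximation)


t = 10 * M^(-2.5) = 10 * 11.9^(-2.5) = 0.0205

0.0205 Gyr


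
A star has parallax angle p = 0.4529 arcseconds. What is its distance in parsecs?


d = 1/p = 1/0.4529 = 2.208

2.208 pc


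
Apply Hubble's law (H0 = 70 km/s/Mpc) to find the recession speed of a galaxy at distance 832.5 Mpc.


v = H0 * d = 70 * 832.5 = 58275.0

58275.0 km/s


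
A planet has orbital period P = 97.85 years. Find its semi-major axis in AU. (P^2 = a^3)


a = P^(2/3) = 97.85^(2/3) = 21.2344

21.2344 AU


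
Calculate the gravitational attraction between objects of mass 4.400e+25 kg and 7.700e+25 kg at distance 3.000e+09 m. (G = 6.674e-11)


F = G*m1*m2/r^2 = 6.674e-11 * 4.400e+25 * 7.700e+25 / (3.000e+09)^2 = 6.674e-11 * 3.388e+51 / 9.000e+18 = 2.512e+22

2.512e+22 N


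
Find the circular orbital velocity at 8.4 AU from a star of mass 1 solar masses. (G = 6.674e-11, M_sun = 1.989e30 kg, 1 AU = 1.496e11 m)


v = sqrt(GM/r) = sqrt(6.674e-11 * 1.989e+30 / 1.257e+12) = 10277.9157

10277.9157 m/s


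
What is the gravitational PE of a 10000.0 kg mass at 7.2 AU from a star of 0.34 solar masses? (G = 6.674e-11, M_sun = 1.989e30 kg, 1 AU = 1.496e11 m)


M = 0.34 * 1.989e30 kg = 6.7626e+29 kg; r = 7.2 AU * 1.496e11 m/AU = 1.07712e+12 m. U = -GM*m/r = -(6.674e-11 * 6.7626e+29 * 10000.0) / 1.07712e+12 = -4.190e+11

-4.190e+11 J


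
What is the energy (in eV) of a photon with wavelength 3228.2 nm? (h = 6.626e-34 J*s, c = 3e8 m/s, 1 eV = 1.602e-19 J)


E = hc/lambda = 6.626e-34 * 3e8 / 3.228e-06 = 6.158e-20 J = 0.3844 eV

0.3844 eV


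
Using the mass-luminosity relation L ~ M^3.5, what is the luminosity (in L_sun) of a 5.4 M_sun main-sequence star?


L/L_sun = (M/M_sun)^3.5 = 5.4^3.5 = 365.9133

365.9133 L_sun


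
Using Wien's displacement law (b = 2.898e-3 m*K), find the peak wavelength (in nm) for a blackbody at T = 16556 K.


lam_max = b / T = 2.898e-3 / 16556 = 1.750e-07 m = 175.0423 nm

175.0423 nm


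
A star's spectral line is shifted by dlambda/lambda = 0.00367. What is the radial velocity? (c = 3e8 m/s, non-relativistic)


v = (dlambda/lambda) * c = 0.00367 * 3e8 = 1.101e+06

1.101e+06 m/s


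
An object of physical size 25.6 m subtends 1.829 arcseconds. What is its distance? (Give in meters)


D = size / theta_rad, theta_rad = 1.829 * pi/(180*3600) = 8.867e-06, D = 2.887e+06

2.887e+06 m


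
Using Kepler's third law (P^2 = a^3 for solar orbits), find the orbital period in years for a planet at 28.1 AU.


P = a^(3/2) = 28.1^1.5 = 148.9565

148.9565 years


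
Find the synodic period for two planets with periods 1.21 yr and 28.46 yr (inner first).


1/P_syn = |1/P1 - 1/P2| = |1/1.21 - 1/28.46| => P_syn = 1.2637

1.2637 years


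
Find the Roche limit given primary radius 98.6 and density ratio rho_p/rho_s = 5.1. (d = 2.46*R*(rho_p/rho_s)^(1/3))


d_Roche = 2.46 * 98.6 * 5.1^(1/3) = 417.5118

417.5118


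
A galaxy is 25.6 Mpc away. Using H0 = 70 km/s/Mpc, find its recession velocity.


v = H0 * d = 70 * 25.6 = 1792.0

1792.0 km/s


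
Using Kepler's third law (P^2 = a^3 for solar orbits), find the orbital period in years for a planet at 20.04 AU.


P = a^(3/2) = 20.04^1.5 = 89.7112

89.7112 years


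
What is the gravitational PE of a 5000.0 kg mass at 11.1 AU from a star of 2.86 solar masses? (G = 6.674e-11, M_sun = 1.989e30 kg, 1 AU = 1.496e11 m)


M = 2.86 * 1.989e30 kg = 5.68854e+30 kg; r = 11.1 AU * 1.496e11 m/AU = 1.66056e+12 m. U = -GM*m/r = -(6.674e-11 * 5.68854e+30 * 5000.0) / 1.66056e+12 = -1.143e+12

-1.143e+12 J


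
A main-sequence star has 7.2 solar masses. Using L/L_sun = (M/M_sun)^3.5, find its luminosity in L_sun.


L/L_sun = (M/M_sun)^3.5 = 7.2^3.5 = 1001.5295

1001.5295 L_sun


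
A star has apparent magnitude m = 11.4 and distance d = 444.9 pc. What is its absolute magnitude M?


M = m - 5*log10(d) + 5 = 11.4 - 5*log10(444.9) + 5 = 3.1587

3.1587


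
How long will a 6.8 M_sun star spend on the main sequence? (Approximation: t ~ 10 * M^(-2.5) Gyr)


t = 10 * M^(-2.5) = 10 * 6.8^(-2.5) = 0.0829

0.0829 Gyr


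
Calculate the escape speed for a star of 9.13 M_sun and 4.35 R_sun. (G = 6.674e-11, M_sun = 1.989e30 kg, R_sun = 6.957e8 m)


M = 9.13 * 1.989e30 kg = 1.815957e+31 kg; R = 4.35 * 6.957e8 m = 3.026295e+09 m. v_esc = sqrt(2GM/R) = sqrt(2 * 6.674e-11 * 1.815957e+31 / 3.026295e+09) = 894963.3468

894963.3468 m/s


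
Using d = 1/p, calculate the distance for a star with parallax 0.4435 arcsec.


d = 1/p = 1/0.4435 = 2.2548

2.2548 pc


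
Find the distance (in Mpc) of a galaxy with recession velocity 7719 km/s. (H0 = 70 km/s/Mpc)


d = v / H0 = 7719 / 70 = 110.2714

110.2714 Mpc


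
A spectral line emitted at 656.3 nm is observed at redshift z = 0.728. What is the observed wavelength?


lam_obs = lam_emit * (1 + z) = 656.3 * (1 + 0.728) = 1134.0864

1134.0864 nm


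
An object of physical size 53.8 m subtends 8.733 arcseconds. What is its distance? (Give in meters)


D = size / theta_rad, theta_rad = 8.733 * pi/(180*3600) = 4.234e-05, D = 1.271e+06

1.271e+06 m


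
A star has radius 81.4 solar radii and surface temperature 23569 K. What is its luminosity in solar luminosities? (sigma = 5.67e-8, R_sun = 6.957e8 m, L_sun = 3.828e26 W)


R = 81.4 * 6.957e8 m = 5.662998e+10 m. L = 4*pi*R^2*sigma*T^4 = 4*pi*(5.662998e+10)^2 * 5.67e-8 * 23569^4 = 7.050994323e+32 W. L/L_sun = 7.050994323e+32 / 3.828e26 = 1.842e+06

1.842e+06 L_sun


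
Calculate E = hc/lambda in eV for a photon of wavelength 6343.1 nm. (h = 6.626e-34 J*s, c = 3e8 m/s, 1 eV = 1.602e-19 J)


E = hc/lambda = 6.626e-34 * 3e8 / 6.343e-06 = 3.134e-20 J = 0.1956 eV

0.1956 eV


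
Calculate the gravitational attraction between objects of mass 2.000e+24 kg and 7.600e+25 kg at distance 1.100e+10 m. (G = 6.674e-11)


F = G*m1*m2/r^2 = 6.674e-11 * 2.000e+24 * 7.600e+25 / (1.100e+10)^2 = 6.674e-11 * 1.520e+50 / 1.210e+20 = 8.384e+19

8.384e+19 N


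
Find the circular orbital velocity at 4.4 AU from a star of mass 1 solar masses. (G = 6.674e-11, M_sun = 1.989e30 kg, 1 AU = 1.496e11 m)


v = sqrt(GM/r) = sqrt(6.674e-11 * 1.989e+30 / 6.582e+11) = 14200.9814

14200.9814 m/s


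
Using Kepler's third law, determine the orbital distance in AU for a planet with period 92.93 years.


a = P^(2/3) = 92.93^(2/3) = 20.5165

20.5165 AU


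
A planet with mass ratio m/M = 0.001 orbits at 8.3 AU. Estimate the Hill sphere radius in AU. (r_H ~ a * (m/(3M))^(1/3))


r_H = a * (m/3M)^(1/3) = 8.3 * (0.001/3)^(1/3) = 0.5755

0.5755 AU


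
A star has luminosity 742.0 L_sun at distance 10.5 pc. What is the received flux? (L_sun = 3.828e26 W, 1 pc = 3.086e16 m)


F = L / (4*pi*d^2) = 2.840e+29 / (4*pi*(3.240e+17)^2) = 2.153e-07

2.153e-07 W/m^2


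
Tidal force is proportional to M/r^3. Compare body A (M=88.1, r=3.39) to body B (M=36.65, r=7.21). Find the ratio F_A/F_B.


Ratio = (M1/r1^3) / (M2/r2^3) = (88.1/3.39^3) / (36.65/7.21^3) = 23.1264

23.1264


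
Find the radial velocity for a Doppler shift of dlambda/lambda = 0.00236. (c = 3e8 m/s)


v = (dlambda/lambda) * c = 0.00236 * 3e8 = 708000.0

708000.0 m/s


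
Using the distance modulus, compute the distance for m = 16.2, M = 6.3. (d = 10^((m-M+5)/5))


d = 10^((m - M + 5)/5) = 10^((16.2 - 6.3 + 5)/5) = 954.9926

954.9926 pc


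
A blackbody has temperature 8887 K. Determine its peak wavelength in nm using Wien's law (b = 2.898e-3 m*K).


lam_max = b / T = 2.898e-3 / 8887 = 3.261e-07 m = 326.0943 nm

326.0943 nm


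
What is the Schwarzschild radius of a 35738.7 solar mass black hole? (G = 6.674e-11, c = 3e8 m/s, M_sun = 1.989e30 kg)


M = 35738.7 * 1.989e30 kg = 7.10842743e+34 kg. rs = 2GM/c^2 = 2 * 6.674e-11 * 7.10842743e+34 / (3e8)^2 = 1.054e+08

1.054e+08 m


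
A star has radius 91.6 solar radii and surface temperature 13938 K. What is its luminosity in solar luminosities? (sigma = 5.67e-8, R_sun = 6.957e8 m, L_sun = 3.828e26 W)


R = 91.6 * 6.957e8 m = 6.372612e+10 m. L = 4*pi*R^2*sigma*T^4 = 4*pi*(6.372612e+10)^2 * 5.67e-8 * 13938^4 = 1.092017801e+32 W. L/L_sun = 1.092017801e+32 / 3.828e26 = 285271.1078

285271.1078 L_sun


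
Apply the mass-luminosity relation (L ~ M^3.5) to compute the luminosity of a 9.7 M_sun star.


L/L_sun = (M/M_sun)^3.5 = 9.7^3.5 = 2842.5039

2842.5039 L_sun


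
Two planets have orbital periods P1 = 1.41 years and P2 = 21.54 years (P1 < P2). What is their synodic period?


1/P_syn = |1/P1 - 1/P2| = |1/1.41 - 1/21.54| => P_syn = 1.5088

1.5088 years


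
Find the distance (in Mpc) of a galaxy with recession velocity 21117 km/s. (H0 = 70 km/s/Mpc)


d = v / H0 = 21117 / 70 = 301.6714

301.6714 Mpc


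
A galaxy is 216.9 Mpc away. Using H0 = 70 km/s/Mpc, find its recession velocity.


v = H0 * d = 70 * 216.9 = 15183.0

15183.0 km/s


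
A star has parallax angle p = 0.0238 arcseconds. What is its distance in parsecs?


d = 1/p = 1/0.0238 = 42.0168

42.0168 pc


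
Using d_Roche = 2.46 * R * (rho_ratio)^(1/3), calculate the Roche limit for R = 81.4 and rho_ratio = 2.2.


d_Roche = 2.46 * 81.4 * 2.2^(1/3) = 260.4356

260.4356


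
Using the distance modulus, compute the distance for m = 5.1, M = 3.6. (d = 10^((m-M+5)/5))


d = 10^((m - M + 5)/5) = 10^((5.1 - 3.6 + 5)/5) = 19.9526

19.9526 pc


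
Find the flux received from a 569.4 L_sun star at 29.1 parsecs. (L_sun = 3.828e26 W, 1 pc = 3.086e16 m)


F = L / (4*pi*d^2) = 2.180e+29 / (4*pi*(8.980e+17)^2) = 2.151e-08

2.151e-08 W/m^2


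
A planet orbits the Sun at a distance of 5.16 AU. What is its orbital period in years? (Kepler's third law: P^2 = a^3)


P = a^(3/2) = 5.16^1.5 = 11.7213

11.7213 years


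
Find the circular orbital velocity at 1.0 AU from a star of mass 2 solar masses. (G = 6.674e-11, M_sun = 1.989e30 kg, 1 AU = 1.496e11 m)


v = sqrt(GM/r) = sqrt(6.674e-11 * 3.978e+30 / 1.496e+11) = 42126.9186

42126.9186 m/s


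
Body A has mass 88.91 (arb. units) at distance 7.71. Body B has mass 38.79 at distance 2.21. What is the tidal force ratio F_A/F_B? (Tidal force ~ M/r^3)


Ratio = (M1/r1^3) / (M2/r2^3) = (88.91/7.71^3) / (38.79/2.21^3) = 0.054

0.054


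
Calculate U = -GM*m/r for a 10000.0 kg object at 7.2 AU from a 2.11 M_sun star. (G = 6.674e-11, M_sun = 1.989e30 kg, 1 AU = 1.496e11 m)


M = 2.11 * 1.989e30 kg = 4.19679e+30 kg; r = 7.2 AU * 1.496e11 m/AU = 1.07712e+12 m. U = -GM*m/r = -(6.674e-11 * 4.19679e+30 * 10000.0) / 1.07712e+12 = -2.600e+12

-2.600e+12 J


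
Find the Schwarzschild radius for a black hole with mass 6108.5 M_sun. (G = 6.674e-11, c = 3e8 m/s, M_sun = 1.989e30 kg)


M = 6108.5 * 1.989e30 kg = 1.21498065e+34 kg. rs = 2GM/c^2 = 2 * 6.674e-11 * 1.21498065e+34 / (3e8)^2 = 1.802e+07

1.802e+07 m


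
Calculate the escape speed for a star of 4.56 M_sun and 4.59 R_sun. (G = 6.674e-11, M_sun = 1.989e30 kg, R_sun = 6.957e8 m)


M = 4.56 * 1.989e30 kg = 9.06984e+30 kg; R = 4.59 * 6.957e8 m = 3.193263e+09 m. v_esc = sqrt(2GM/R) = sqrt(2 * 6.674e-11 * 9.06984e+30 / 3.193263e+09) = 615730.3592

615730.3592 m/s


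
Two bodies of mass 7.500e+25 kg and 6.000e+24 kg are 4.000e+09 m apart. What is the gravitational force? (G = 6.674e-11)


F = G*m1*m2/r^2 = 6.674e-11 * 7.500e+25 * 6.000e+24 / (4.000e+09)^2 = 6.674e-11 * 4.500e+50 / 1.600e+19 = 1.877e+21

1.877e+21 N


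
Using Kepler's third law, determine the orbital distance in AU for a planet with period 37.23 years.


a = P^(2/3) = 37.23^(2/3) = 11.1497

11.1497 AU


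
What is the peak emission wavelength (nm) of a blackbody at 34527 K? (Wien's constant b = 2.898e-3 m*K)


lam_max = b / T = 2.898e-3 / 34527 = 8.393e-08 m = 83.9343 nm

83.9343 nm


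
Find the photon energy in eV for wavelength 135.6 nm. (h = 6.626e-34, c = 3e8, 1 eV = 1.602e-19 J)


E = hc/lambda = 6.626e-34 * 3e8 / 1.356e-07 = 1.466e-18 J = 9.1506 eV

9.1506 eV


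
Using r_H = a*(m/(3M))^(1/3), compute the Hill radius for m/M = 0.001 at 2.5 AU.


r_H = a * (m/3M)^(1/3) = 2.5 * (0.001/3)^(1/3) = 0.1733

0.1733 AU


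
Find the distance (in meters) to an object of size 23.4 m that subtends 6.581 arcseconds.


D = size / theta_rad, theta_rad = 6.581 * pi/(180*3600) = 3.191e-05, D = 733413.8377

733413.8377 m


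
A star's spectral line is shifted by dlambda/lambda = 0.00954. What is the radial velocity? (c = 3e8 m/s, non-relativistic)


v = (dlambda/lambda) * c = 0.00954 * 3e8 = 2.862e+06

2.862e+06 m/s


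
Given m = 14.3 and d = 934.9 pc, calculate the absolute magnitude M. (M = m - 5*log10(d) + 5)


M = m - 5*log10(d) + 5 = 14.3 - 5*log10(934.9) + 5 = 4.4462

4.4462


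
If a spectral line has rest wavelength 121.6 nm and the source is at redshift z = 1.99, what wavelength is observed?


lam_obs = lam_emit * (1 + z) = 121.6 * (1 + 1.99) = 363.584

363.584 nm


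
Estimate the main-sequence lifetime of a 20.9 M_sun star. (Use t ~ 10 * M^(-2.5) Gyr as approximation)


t = 10 * M^(-2.5) = 10 * 20.9^(-2.5) = 0.005

0.005 Gyr


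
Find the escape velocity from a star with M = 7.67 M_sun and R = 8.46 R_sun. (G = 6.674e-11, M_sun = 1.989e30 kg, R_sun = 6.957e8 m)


M = 7.67 * 1.989e30 kg = 1.525563e+31 kg; R = 8.46 * 6.957e8 m = 5.885622e+09 m. v_esc = sqrt(2GM/R) = sqrt(2 * 6.674e-11 * 1.525563e+31 / 5.885622e+09) = 588202.667

588202.667 m/s


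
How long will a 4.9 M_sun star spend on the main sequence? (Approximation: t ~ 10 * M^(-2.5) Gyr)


t = 10 * M^(-2.5) = 10 * 4.9^(-2.5) = 0.1882

0.1882 Gyr


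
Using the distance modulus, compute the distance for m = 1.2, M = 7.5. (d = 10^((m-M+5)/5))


d = 10^((m - M + 5)/5) = 10^((1.2 - 7.5 + 5)/5) = 0.5495

0.5495 pc


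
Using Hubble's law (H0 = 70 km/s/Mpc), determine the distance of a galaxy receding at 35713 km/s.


d = v / H0 = 35713 / 70 = 510.1857

510.1857 Mpc


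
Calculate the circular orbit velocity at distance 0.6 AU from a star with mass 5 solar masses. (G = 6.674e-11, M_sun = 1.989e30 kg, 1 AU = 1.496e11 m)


v = sqrt(GM/r) = sqrt(6.674e-11 * 9.945e+30 / 8.976e+10) = 85991.2126

85991.2126 m/s


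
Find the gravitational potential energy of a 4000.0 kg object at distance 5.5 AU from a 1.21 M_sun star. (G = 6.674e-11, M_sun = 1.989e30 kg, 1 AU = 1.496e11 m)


M = 1.21 * 1.989e30 kg = 2.40669e+30 kg; r = 5.5 AU * 1.496e11 m/AU = 8.228e+11 m. U = -GM*m/r = -(6.674e-11 * 2.40669e+30 * 4000.0) / 8.228e+11 = -7.809e+11

-7.809e+11 J


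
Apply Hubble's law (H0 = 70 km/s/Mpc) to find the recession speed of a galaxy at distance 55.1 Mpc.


v = H0 * d = 70 * 55.1 = 3857.0

3857.0 km/s


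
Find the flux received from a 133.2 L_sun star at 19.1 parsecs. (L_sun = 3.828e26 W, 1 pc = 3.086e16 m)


F = L / (4*pi*d^2) = 5.099e+28 / (4*pi*(5.894e+17)^2) = 1.168e-08

1.168e-08 W/m^2


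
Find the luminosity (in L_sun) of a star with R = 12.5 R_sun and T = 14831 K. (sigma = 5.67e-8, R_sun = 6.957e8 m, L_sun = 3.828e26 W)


R = 12.5 * 6.957e8 m = 8.69625e+09 m. L = 4*pi*R^2*sigma*T^4 = 4*pi*(8.69625e+09)^2 * 5.67e-8 * 14831^4 = 2.606985978e+30 W. L/L_sun = 2.606985978e+30 / 3.828e26 = 6810.3082

6810.3082 L_sun


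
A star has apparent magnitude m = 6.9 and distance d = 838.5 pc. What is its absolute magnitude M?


M = m - 5*log10(d) + 5 = 6.9 - 5*log10(838.5) + 5 = -2.7175

-2.7175


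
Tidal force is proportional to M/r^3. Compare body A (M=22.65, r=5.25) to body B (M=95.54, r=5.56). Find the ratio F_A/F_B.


Ratio = (M1/r1^3) / (M2/r2^3) = (22.65/5.25^3) / (95.54/5.56^3) = 0.2816

0.2816


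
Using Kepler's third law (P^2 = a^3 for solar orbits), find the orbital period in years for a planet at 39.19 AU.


P = a^(3/2) = 39.19^1.5 = 245.3369

245.3369 years


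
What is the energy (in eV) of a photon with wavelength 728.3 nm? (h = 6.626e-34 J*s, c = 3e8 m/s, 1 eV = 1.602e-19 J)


E = hc/lambda = 6.626e-34 * 3e8 / 7.283e-07 = 2.729e-19 J = 1.7037 eV

1.7037 eV


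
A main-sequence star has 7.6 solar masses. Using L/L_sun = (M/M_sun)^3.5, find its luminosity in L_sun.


L/L_sun = (M/M_sun)^3.5 = 7.6^3.5 = 1210.1733

1210.1733 L_sun


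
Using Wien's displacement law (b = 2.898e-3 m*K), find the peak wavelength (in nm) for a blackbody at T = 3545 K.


lam_max = b / T = 2.898e-3 / 3545 = 8.175e-07 m = 817.4894 nm

817.4894 nm


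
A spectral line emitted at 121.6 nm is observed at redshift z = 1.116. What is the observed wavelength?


lam_obs = lam_emit * (1 + z) = 121.6 * (1 + 1.116) = 257.3056

257.3056 nm


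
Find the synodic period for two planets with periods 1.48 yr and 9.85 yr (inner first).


1/P_syn = |1/P1 - 1/P2| = |1/1.48 - 1/9.85| => P_syn = 1.7417

1.7417 years


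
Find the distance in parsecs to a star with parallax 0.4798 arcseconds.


d = 1/p = 1/0.4798 = 2.0842

2.0842 pc


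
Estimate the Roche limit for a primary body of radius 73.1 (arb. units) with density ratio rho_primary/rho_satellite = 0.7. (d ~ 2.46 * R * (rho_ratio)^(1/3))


d_Roche = 2.46 * 73.1 * 0.7^(1/3) = 159.6682

159.6682


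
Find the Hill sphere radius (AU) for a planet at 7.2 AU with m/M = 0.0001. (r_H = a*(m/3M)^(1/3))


r_H = a * (m/3M)^(1/3) = 7.2 * (0.0001/3)^(1/3) = 0.2317

0.2317 AU


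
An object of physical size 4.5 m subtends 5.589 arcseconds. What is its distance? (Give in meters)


D = size / theta_rad, theta_rad = 5.589 * pi/(180*3600) = 2.710e-05, D = 166074.7232

166074.7232 m


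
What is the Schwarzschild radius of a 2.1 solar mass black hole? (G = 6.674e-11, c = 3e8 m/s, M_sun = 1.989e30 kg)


M = 2.1 * 1.989e30 kg = 4.1769e+30 kg. rs = 2GM/c^2 = 2 * 6.674e-11 * 4.1769e+30 / (3e8)^2 = 6194.8068

6194.8068 m


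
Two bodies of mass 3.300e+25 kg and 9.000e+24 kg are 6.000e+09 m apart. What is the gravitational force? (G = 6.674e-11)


F = G*m1*m2/r^2 = 6.674e-11 * 3.300e+25 * 9.000e+24 / (6.000e+09)^2 = 6.674e-11 * 2.970e+50 / 3.600e+19 = 5.506e+20

5.506e+20 N


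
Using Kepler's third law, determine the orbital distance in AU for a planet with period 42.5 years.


a = P^(2/3) = 42.5^(2/3) = 12.1785

12.1785 AU


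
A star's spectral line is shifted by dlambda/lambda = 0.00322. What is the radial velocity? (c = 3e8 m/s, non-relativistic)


v = (dlambda/lambda) * c = 0.00322 * 3e8 = 966000.0

966000.0 m/s


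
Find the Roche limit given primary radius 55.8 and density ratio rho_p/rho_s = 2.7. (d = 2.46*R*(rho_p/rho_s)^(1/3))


d_Roche = 2.46 * 55.8 * 2.7^(1/3) = 191.1425

191.1425


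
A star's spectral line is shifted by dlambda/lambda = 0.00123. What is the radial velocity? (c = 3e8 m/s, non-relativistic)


v = (dlambda/lambda) * c = 0.00123 * 3e8 = 369000.0

369000.0 m/s


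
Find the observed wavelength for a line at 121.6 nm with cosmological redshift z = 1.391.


lam_obs = lam_emit * (1 + z) = 121.6 * (1 + 1.391) = 290.7456

290.7456 nm


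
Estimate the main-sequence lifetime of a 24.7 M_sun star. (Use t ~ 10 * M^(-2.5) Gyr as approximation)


t = 10 * M^(-2.5) = 10 * 24.7^(-2.5) = 0.0033

0.0033 Gyr


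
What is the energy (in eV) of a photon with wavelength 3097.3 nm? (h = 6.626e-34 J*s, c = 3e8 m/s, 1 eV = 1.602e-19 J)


E = hc/lambda = 6.626e-34 * 3e8 / 3.097e-06 = 6.418e-20 J = 0.4006 eV

0.4006 eV


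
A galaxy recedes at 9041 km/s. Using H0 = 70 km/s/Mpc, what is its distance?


d = v / H0 = 9041 / 70 = 129.1571

129.1571 Mpc


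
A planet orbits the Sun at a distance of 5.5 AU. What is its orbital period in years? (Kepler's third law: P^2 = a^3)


P = a^(3/2) = 5.5^1.5 = 12.8986

12.8986 years


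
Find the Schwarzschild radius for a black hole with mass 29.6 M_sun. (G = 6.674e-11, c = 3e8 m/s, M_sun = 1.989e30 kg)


M = 29.6 * 1.989e30 kg = 5.88744e+31 kg. rs = 2GM/c^2 = 2 * 6.674e-11 * 5.88744e+31 / (3e8)^2 = 87317.2768

87317.2768 m


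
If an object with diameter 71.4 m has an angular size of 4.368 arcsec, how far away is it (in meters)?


D = size / theta_rad, theta_rad = 4.368 * pi/(180*3600) = 2.118e-05, D = 3.372e+06

3.372e+06 m


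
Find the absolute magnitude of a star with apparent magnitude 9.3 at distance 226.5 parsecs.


M = m - 5*log10(d) + 5 = 9.3 - 5*log10(226.5) + 5 = 2.5247

2.5247


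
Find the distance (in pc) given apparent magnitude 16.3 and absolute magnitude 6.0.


d = 10^((m - M + 5)/5) = 10^((16.3 - 6.0 + 5)/5) = 1148.1536

1148.1536 pc


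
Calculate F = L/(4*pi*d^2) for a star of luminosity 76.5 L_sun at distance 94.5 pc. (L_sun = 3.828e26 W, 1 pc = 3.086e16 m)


F = L / (4*pi*d^2) = 2.928e+28 / (4*pi*(2.916e+18)^2) = 2.740e-10

2.740e-10 W/m^2


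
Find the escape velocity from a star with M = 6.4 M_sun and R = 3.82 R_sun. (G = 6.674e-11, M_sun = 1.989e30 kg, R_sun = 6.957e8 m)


M = 6.4 * 1.989e30 kg = 1.27296e+31 kg; R = 3.82 * 6.957e8 m = 2.657574e+09 m. v_esc = sqrt(2GM/R) = sqrt(2 * 6.674e-11 * 1.27296e+31 / 2.657574e+09) = 799600.0165

799600.0165 m/s


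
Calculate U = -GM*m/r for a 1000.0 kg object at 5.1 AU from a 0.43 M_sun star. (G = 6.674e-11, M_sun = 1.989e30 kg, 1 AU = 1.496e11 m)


M = 0.43 * 1.989e30 kg = 8.5527e+29 kg; r = 5.1 AU * 1.496e11 m/AU = 7.6296e+11 m. U = -GM*m/r = -(6.674e-11 * 8.5527e+29 * 1000.0) / 7.6296e+11 = -7.481e+10

-7.481e+10 J


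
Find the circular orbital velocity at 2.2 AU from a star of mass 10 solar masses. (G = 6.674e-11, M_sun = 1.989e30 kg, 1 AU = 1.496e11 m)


v = sqrt(GM/r) = sqrt(6.674e-11 * 1.989e+31 / 3.291e+11) = 63508.7194

63508.7194 m/s


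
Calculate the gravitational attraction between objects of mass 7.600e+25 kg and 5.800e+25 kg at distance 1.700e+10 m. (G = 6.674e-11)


F = G*m1*m2/r^2 = 6.674e-11 * 7.600e+25 * 5.800e+25 / (1.700e+10)^2 = 6.674e-11 * 4.408e+51 / 2.890e+20 = 1.018e+21

1.018e+21 N


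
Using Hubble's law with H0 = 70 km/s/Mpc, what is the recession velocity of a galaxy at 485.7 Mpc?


v = H0 * d = 70 * 485.7 = 33999.0

33999.0 km/s


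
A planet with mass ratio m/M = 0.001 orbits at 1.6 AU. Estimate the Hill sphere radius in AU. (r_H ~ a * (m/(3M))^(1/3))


r_H = a * (m/3M)^(1/3) = 1.6 * (0.001/3)^(1/3) = 0.1109

0.1109 AU


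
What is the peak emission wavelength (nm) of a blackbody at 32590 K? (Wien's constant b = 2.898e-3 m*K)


lam_max = b / T = 2.898e-3 / 32590 = 8.892e-08 m = 88.923 nm

88.923 nm


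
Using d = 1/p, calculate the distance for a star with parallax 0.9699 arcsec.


d = 1/p = 1/0.9699 = 1.031

1.031 pc


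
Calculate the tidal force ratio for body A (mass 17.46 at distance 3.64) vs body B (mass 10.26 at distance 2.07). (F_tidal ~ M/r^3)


Ratio = (M1/r1^3) / (M2/r2^3) = (17.46/3.64^3) / (10.26/2.07^3) = 0.313

0.313


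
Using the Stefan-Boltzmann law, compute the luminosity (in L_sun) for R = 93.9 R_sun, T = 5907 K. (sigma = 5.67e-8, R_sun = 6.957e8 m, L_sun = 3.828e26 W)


R = 93.9 * 6.957e8 m = 6.532623e+10 m. L = 4*pi*R^2*sigma*T^4 = 4*pi*(6.532623e+10)^2 * 5.67e-8 * 5907^4 = 3.701996447e+30 W. L/L_sun = 3.701996447e+30 / 3.828e26 = 9670.8371

9670.8371 L_sun


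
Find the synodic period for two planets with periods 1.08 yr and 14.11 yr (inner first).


1/P_syn = |1/P1 - 1/P2| = |1/1.08 - 1/14.11| => P_syn = 1.1695

1.1695 years


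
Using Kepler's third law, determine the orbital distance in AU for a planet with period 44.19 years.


a = P^(2/3) = 44.19^(2/3) = 12.4992

12.4992 AU


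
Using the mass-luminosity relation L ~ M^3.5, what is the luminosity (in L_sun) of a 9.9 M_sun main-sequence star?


L/L_sun = (M/M_sun)^3.5 = 9.9^3.5 = 3052.9745

3052.9745 L_sun


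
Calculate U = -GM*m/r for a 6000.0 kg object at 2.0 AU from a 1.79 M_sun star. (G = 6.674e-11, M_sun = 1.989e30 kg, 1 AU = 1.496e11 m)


M = 1.79 * 1.989e30 kg = 3.56031e+30 kg; r = 2.0 AU * 1.496e11 m/AU = 2.992e+11 m. U = -GM*m/r = -(6.674e-11 * 3.56031e+30 * 6000.0) / 2.992e+11 = -4.765e+12

-4.765e+12 J


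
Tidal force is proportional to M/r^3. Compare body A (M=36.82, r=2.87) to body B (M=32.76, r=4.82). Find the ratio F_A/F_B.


Ratio = (M1/r1^3) / (M2/r2^3) = (36.82/2.87^3) / (32.76/4.82^3) = 5.324

5.324


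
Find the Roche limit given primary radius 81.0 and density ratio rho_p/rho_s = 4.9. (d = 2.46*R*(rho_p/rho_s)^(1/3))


d_Roche = 2.46 * 81.0 * 4.9^(1/3) = 338.443

338.443


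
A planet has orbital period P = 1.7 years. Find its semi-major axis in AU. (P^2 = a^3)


a = P^(2/3) = 1.7^(2/3) = 1.4244

1.4244 AU


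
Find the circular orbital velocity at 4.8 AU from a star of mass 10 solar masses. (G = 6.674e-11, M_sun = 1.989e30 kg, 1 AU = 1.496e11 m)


v = sqrt(GM/r) = sqrt(6.674e-11 * 1.989e+31 / 7.181e+11) = 42995.6063

42995.6063 m/s


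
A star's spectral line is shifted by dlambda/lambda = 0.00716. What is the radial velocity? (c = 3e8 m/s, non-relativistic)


v = (dlambda/lambda) * c = 0.00716 * 3e8 = 2.148e+06

2.148e+06 m/s


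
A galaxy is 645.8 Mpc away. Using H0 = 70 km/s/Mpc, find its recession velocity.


v = H0 * d = 70 * 645.8 = 45206.0

45206.0 km/s


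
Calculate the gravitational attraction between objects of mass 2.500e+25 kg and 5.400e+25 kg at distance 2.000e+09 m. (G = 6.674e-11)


F = G*m1*m2/r^2 = 6.674e-11 * 2.500e+25 * 5.400e+25 / (2.000e+09)^2 = 6.674e-11 * 1.350e+51 / 4.000e+18 = 2.252e+22

2.252e+22 N


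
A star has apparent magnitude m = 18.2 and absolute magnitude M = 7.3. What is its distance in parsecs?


d = 10^((m - M + 5)/5) = 10^((18.2 - 7.3 + 5)/5) = 1513.5612

1513.5612 pc
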